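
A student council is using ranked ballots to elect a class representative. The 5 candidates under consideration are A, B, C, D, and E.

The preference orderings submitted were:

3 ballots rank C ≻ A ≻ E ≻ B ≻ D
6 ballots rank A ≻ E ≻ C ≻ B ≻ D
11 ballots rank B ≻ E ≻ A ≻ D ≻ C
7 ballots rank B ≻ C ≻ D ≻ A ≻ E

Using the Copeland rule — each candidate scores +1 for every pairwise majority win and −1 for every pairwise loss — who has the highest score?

Pairwise results:
  A vs B: B wins 18–9.
  A vs C: A wins 17–10.
  A vs D: A wins 20–7.
  A vs E: A wins 16–11.
  B vs C: B wins 18–9.
  B vs D: B wins 27–0.
  B vs E: B wins 18–9.
  C vs D: C wins 16–11.
  C vs E: E wins 17–10.
  D vs E: E wins 20–7.
Copeland scores (wins − losses):
  A: 3 − 1 = 2
  B: 4 − 0 = 4
  C: 1 − 3 = -2
  D: 0 − 4 = -4
  E: 2 − 2 = 0
B has the best Copeland score.

B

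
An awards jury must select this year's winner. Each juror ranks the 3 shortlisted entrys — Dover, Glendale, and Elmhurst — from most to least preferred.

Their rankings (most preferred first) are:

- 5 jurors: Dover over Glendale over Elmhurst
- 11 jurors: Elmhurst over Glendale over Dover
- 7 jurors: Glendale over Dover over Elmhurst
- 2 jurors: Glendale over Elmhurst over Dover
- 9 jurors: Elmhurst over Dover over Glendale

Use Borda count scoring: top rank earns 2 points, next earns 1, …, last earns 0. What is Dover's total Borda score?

Borda scores:
  Dover: 5·2 + 11·0 + 7·1 + 2·0 + 9·1 = 26
  Glendale: 5·1 + 11·1 + 7·2 + 2·2 + 9·0 = 34
  Elmhurst: 5·0 + 11·2 + 7·0 + 2·1 + 9·2 = 42

26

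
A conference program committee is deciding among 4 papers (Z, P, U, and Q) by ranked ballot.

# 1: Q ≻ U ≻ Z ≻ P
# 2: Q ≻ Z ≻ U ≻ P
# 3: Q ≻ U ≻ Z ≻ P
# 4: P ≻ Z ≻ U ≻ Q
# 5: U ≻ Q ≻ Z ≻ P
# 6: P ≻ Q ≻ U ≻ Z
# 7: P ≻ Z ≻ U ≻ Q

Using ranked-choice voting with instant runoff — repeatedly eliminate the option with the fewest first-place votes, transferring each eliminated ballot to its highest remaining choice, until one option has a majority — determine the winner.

Round 1: P 3, Q 3, U 1, Z 0. Z has the fewest and is eliminated.
Round 2: P 3, Q 3, U 1. U has the fewest and is eliminated.
Round 3: Q 4, P 3. Q has a majority.

Q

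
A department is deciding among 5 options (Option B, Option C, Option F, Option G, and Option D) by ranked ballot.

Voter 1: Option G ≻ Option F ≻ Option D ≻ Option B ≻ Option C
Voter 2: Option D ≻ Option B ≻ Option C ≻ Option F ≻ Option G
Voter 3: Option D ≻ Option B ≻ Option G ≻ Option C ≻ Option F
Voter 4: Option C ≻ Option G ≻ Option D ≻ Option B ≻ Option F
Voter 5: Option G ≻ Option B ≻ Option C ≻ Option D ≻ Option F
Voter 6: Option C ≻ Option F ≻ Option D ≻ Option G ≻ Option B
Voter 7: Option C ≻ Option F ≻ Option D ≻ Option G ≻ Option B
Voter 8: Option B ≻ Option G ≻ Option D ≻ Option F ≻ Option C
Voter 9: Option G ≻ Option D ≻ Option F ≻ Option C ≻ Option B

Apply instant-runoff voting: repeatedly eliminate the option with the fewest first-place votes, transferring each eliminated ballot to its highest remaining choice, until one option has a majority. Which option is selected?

Option G

Round 1: Option C 3, Option G 3, Option D 2, Option B 1, Option F 0. Option F has the fewest and is eliminated.
Round 2: Option C 3, Option G 3, Option D 2, Option B 1. Option B has the fewest and is eliminated.
Round 3: Option G 4, Option C 3, Option D 2. Option D has the fewest and is eliminated.
Round 4: Option G 5, Option C 4. Option G has a majority.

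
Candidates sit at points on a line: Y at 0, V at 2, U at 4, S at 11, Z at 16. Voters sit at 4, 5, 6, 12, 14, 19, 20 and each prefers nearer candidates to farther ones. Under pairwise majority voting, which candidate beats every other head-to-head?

With single-peaked preferences on a line, the Condorcet winner is the candidate closest to the median voter.
The median voter (position 12) is closest to S at 11.
Check: S vs Y — voters closer to S: 5 of 7.

S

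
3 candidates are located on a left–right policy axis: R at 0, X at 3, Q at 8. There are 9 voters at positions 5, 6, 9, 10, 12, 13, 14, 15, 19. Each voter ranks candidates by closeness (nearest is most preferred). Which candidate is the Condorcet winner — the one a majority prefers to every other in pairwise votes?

Q

With single-peaked preferences on a line, the Condorcet winner is the candidate closest to the median voter.
The median voter (position 12) is closest to Q at 8.
Check: Q vs R — voters closer to Q: 9 of 9.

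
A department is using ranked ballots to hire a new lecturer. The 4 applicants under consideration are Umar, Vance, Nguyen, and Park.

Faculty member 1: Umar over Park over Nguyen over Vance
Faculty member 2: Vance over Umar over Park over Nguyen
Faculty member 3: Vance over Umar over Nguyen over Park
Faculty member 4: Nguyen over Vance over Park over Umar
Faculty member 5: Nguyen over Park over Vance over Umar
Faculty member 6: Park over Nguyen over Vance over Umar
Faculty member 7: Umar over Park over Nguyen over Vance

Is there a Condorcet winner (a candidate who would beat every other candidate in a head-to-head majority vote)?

No

Head-to-head results (7 voters total):
Umar vs Vance: Vance wins 5–2.
Umar vs Nguyen: Umar wins 4–3.
Umar vs Park: Umar wins 4–3.
Vance vs Nguyen: Nguyen wins 5–2.
Vance vs Park: Park wins 4–3.
Nguyen vs Park: Park wins 4–3.
No candidate beats all others: Umar beats Nguyen beats Vance beats Umar, a majority cycle.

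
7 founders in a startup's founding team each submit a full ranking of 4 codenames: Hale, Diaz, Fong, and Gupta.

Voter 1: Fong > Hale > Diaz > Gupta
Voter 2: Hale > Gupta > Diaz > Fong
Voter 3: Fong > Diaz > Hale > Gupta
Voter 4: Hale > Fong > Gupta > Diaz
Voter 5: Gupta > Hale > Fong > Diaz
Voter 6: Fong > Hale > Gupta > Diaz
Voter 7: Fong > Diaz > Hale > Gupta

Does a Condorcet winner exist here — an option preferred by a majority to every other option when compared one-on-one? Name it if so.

Fong

Head-to-head results (7 voters total):
Hale vs Diaz: Hale wins 5–2.
Hale vs Fong: Fong wins 4–3.
Hale vs Gupta: Hale wins 6–1.
Diaz vs Fong: Fong wins 6–1.
Diaz vs Gupta: Gupta wins 4–3.
Fong vs Gupta: Fong wins 5–2.
Fong beats each rival — Hale (4–3), Diaz (6–1), Gupta (5–2) — so Fong is the Condorcet winner.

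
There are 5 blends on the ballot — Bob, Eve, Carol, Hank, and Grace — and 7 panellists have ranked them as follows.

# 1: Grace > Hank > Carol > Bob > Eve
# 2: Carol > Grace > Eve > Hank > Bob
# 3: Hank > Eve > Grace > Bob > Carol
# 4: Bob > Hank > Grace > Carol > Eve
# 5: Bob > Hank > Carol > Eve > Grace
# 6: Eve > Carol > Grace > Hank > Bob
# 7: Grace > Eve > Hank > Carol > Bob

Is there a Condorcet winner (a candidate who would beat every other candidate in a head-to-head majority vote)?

Yes

Head-to-head results (7 voters total):
Bob vs Eve: Eve wins 4–3.
Bob vs Carol: Carol wins 4–3.
Bob vs Hank: Hank wins 5–2.
Bob vs Grace: Grace wins 5–2.
Eve vs Carol: Carol wins 4–3.
Eve vs Hank: Hank wins 4–3.
Eve vs Grace: Grace wins 4–3.
Carol vs Hank: Hank wins 5–2.
Carol vs Grace: Grace wins 4–3.
Hank vs Grace: Grace wins 4–3.
Grace beats each rival — Bob (5–2), Eve (4–3), Carol (4–3), Hank (4–3) — so Grace is the Condorcet winner.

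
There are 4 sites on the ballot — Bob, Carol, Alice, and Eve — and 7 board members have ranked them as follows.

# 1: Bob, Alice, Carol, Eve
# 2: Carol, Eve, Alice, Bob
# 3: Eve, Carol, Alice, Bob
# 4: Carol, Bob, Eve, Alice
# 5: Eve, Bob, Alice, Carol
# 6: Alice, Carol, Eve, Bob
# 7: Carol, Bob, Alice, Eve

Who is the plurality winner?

First-place vote totals:
  Bob: 1
  Carol: 3
  Alice: 1
  Eve: 2
Carol has the most first-place votes.

Carol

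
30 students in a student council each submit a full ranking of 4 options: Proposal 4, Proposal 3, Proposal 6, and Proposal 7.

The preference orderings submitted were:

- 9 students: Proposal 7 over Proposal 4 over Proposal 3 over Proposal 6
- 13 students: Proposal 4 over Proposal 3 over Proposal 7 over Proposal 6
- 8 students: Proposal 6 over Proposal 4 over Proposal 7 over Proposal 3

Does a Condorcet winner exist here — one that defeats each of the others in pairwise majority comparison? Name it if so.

Proposal 4

Head-to-head results (30 voters total):
Proposal 4 vs Proposal 3: Proposal 4 wins 30–0.
Proposal 4 vs Proposal 6: Proposal 4 wins 22–8.
Proposal 4 vs Proposal 7: Proposal 4 wins 21–9.
Proposal 3 vs Proposal 6: Proposal 3 wins 22–8.
Proposal 3 vs Proposal 7: Proposal 7 wins 17–13.
Proposal 6 vs Proposal 7: Proposal 7 wins 22–8.
Proposal 4 beats each rival — Proposal 3 (30–0), Proposal 6 (22–8), Proposal 7 (21–9) — so Proposal 4 is the Condorcet winner.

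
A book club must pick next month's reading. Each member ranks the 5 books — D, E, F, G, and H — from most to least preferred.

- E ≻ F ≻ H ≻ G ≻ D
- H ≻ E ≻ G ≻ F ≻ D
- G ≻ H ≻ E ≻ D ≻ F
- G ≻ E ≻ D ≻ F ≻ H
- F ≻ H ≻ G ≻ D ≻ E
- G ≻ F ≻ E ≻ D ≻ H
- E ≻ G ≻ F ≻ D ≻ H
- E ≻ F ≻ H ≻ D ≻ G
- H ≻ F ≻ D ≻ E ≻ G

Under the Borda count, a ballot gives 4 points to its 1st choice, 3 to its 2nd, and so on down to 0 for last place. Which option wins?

E

Borda scores:
  D: 0 + 0 + 1 + 2 + 1 + 1 + 1 + 1 + 2 = 9
  E: 4 + 3 + 2 + 3 + 0 + 2 + 4 + 4 + 1 = 23
  F: 3 + 1 + 0 + 1 + 4 + 3 + 2 + 3 + 3 = 20
  G: 1 + 2 + 4 + 4 + 2 + 4 + 3 + 0 + 0 = 20
  H: 2 + 4 + 3 + 0 + 3 + 0 + 0 + 2 + 4 = 18
E has the highest total.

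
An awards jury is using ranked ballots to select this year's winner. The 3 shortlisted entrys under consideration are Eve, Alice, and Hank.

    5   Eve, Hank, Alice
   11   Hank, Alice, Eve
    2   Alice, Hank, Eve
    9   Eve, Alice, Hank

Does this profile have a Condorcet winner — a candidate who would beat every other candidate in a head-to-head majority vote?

Head-to-head results (27 voters total):
Eve vs Alice: Eve wins 14–13.
Eve vs Hank: Eve wins 14–13.
Alice vs Hank: Hank wins 16–11.
Eve beats each rival — Alice (14–13), Hank (14–13) — so Eve is the Condorcet winner.

Yes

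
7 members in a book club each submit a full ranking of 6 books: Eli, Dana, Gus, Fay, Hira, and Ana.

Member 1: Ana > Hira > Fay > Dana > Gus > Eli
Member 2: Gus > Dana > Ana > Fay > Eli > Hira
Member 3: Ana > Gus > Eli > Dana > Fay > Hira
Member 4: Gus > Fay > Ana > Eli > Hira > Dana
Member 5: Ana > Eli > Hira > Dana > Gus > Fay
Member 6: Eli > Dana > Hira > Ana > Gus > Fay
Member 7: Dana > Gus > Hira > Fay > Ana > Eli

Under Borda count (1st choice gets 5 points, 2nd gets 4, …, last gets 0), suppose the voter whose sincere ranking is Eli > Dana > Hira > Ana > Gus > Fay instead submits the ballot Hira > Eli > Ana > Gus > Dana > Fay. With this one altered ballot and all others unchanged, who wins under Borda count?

Ana

Borda totals with the altered ballot: Eli 14, Dana 16, Gus 22, Fay 12, Hira 16, Ana 25.
The winner is unchanged: still Ana.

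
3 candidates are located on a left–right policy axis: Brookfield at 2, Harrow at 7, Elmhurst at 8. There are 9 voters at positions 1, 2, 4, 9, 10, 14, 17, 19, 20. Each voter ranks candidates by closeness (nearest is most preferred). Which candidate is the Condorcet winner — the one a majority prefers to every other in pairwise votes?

With single-peaked preferences on a line, the Condorcet winner is the candidate closest to the median voter.
The median voter (position 10) is closest to Elmhurst at 8.
Check: Elmhurst vs Harrow — voters closer to Elmhurst: 6 of 9.

Elmhurst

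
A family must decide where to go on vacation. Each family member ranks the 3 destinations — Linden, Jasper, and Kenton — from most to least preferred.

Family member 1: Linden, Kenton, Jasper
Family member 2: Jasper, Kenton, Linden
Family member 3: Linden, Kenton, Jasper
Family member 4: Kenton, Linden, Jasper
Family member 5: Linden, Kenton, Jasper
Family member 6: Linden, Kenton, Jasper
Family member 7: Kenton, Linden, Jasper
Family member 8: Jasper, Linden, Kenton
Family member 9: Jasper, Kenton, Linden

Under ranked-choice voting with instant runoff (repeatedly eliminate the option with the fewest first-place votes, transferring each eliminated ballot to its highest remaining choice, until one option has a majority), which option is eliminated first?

Round 1: Linden 4, Jasper 3, Kenton 2. Kenton has the fewest and is eliminated.
Round 2: Linden 6, Jasper 3. Linden has a majority.

Kenton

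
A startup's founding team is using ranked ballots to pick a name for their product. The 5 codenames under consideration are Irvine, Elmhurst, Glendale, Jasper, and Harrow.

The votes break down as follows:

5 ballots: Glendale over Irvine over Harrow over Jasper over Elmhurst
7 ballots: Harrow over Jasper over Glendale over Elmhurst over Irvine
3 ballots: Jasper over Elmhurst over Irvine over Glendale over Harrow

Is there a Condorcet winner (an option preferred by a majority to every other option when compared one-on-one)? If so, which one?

No Condorcet winner

Head-to-head results (15 voters total):
Irvine vs Elmhurst: Elmhurst wins 10–5.
Irvine vs Glendale: Glendale wins 12–3.
Irvine vs Jasper: Jasper wins 10–5.
Irvine vs Harrow: Irvine wins 8–7.
Elmhurst vs Glendale: Glendale wins 12–3.
Elmhurst vs Jasper: Jasper wins 15–0.
Elmhurst vs Harrow: Harrow wins 12–3.
Glendale vs Jasper: Jasper wins 10–5.
Glendale vs Harrow: Glendale wins 8–7.
Jasper vs Harrow: Harrow wins 12–3.
No candidate beats all others: Irvine beats Harrow beats Elmhurst beats Irvine, a majority cycle.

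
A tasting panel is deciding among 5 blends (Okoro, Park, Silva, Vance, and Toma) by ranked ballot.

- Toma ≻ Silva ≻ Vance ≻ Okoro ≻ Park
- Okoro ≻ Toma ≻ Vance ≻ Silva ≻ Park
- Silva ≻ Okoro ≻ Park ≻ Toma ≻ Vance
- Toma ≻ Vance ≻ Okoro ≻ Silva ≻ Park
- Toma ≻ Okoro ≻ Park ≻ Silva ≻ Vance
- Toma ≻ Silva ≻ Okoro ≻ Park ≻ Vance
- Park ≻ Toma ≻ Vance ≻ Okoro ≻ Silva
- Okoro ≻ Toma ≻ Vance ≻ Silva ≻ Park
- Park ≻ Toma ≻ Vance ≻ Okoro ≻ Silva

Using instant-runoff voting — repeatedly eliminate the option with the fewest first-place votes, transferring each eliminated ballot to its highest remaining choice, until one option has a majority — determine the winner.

Round 1: Toma 4, Okoro 2, Park 2, Silva 1, Vance 0. Vance has the fewest and is eliminated.
Round 2: Toma 4, Okoro 2, Park 2, Silva 1. Silva has the fewest and is eliminated.
Round 3: Toma 4, Okoro 3, Park 2. Park has the fewest and is eliminated.
Round 4: Toma 6, Okoro 3. Toma has a majority.

Toma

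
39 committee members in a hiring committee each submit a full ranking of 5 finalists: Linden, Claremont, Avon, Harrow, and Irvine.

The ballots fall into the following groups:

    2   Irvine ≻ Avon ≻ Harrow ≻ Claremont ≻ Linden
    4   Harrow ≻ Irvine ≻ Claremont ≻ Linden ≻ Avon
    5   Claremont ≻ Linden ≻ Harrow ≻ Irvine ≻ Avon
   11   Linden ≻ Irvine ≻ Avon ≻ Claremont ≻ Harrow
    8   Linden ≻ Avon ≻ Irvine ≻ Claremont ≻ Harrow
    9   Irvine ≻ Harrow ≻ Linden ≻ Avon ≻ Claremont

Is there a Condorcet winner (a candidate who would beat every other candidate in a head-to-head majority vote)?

Head-to-head results (39 voters total):
Linden vs Claremont: Linden wins 28–11.
Linden vs Avon: Linden wins 37–2.
Linden vs Harrow: Linden wins 24–15.
Linden vs Irvine: Linden wins 24–15.
Claremont vs Avon: Avon wins 30–9.
Claremont vs Harrow: Claremont wins 24–15.
Claremont vs Irvine: Irvine wins 34–5.
Avon vs Harrow: Avon wins 21–18.
Avon vs Irvine: Irvine wins 31–8.
Harrow vs Irvine: Irvine wins 30–9.
Linden beats each rival — Claremont (28–11), Avon (37–2), Harrow (24–15), Irvine (24–15) — so Linden is the Condorcet winner.

Yes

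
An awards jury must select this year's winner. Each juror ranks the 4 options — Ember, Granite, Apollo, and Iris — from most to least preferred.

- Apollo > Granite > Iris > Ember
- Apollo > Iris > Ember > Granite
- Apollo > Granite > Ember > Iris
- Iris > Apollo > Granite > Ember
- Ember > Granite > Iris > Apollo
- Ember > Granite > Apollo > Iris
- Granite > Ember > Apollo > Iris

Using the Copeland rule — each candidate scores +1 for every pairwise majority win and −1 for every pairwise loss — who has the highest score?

Apollo

Pairwise results:
  Ember vs Granite: Granite wins 4–3.
  Ember vs Apollo: Apollo wins 4–3.
  Ember vs Iris: Ember wins 4–3.
  Granite vs Apollo: Apollo wins 4–3.
  Granite vs Iris: Granite wins 5–2.
  Apollo vs Iris: Apollo wins 5–2.
Copeland scores (wins − losses):
  Ember: 1 − 2 = -1
  Granite: 2 − 1 = 1
  Apollo: 3 − 0 = 3
  Iris: 0 − 3 = -3
Apollo has the best Copeland score.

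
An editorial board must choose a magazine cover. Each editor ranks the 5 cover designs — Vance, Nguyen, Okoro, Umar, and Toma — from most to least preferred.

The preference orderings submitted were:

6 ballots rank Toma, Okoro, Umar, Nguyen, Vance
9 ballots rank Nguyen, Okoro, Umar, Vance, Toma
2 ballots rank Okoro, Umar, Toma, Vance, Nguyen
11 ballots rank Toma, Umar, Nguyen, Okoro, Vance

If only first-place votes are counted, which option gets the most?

First-place vote totals:
  Vance: 0
  Nguyen: 9
  Okoro: 2
  Umar: 0
  Toma: 17
Toma has the most first-place votes.

Toma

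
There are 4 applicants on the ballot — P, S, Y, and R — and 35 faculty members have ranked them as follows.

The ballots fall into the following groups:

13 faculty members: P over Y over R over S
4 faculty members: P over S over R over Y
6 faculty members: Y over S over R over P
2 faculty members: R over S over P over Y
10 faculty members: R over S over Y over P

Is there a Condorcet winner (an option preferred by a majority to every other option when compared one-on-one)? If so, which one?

There is no Condorcet winner

Head-to-head results (35 voters total):
P vs S: S wins 18–17.
P vs Y: P wins 19–16.
P vs R: R wins 18–17.
S vs Y: Y wins 19–16.
S vs R: R wins 25–10.
Y vs R: Y wins 19–16.
No candidate beats all others: P beats Y beats S beats P, a majority cycle.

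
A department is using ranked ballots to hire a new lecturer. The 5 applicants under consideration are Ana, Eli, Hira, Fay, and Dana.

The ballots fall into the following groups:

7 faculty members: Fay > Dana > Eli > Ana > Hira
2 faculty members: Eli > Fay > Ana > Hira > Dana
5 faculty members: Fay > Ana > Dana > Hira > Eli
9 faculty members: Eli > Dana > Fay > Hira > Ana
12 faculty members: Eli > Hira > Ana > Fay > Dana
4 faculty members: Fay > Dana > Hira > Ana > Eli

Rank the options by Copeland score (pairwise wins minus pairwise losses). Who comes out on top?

Pairwise results:
  Ana vs Eli: Eli wins 30–9.
  Ana vs Hira: Hira wins 25–14.
  Ana vs Fay: Fay wins 27–12.
  Ana vs Dana: Dana wins 20–19.
  Eli vs Hira: Eli wins 30–9.
  Eli vs Fay: Eli wins 23–16.
  Eli vs Dana: Eli wins 23–16.
  Hira vs Fay: Fay wins 27–12.
  Hira vs Dana: Dana wins 25–14.
  Fay vs Dana: Fay wins 30–9.
Copeland scores (wins − losses):
  Ana: 0 − 4 = -4
  Eli: 4 − 0 = 4
  Hira: 1 − 3 = -2
  Fay: 3 − 1 = 2
  Dana: 2 − 2 = 0
Eli has the best Copeland score.

Eli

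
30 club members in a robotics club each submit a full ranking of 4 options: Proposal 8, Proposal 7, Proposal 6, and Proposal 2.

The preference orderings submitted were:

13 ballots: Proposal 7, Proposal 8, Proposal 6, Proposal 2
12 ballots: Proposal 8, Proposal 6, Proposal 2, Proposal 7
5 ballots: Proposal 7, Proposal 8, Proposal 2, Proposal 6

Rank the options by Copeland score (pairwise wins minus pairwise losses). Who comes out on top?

Pairwise results:
  Proposal 8 vs Proposal 7: Proposal 7 wins 18–12.
  Proposal 8 vs Proposal 6: Proposal 8 wins 30–0.
  Proposal 8 vs Proposal 2: Proposal 8 wins 30–0.
  Proposal 7 vs Proposal 6: Proposal 7 wins 18–12.
  Proposal 7 vs Proposal 2: Proposal 7 wins 18–12.
  Proposal 6 vs Proposal 2: Proposal 6 wins 25–5.
Copeland scores (wins − losses):
  Proposal 8: 2 − 1 = 1
  Proposal 7: 3 − 0 = 3
  Proposal 6: 1 − 2 = -1
  Proposal 2: 0 − 3 = -3
Proposal 7 has the best Copeland score.

Proposal 7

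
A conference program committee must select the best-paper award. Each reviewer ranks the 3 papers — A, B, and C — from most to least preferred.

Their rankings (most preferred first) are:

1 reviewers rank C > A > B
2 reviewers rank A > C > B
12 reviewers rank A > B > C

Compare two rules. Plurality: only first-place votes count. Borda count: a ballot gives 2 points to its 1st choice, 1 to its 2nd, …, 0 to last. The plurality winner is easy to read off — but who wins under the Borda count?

Plurality first-place counts: A 14, B 0, C 1 → A.
Borda totals: A 29, B 12, C 4 → A.

A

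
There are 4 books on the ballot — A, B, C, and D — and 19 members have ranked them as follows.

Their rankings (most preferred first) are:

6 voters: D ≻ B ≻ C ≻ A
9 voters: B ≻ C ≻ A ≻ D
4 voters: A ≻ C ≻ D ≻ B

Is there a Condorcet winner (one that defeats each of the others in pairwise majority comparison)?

Head-to-head results (19 voters total):
A vs B: B wins 15–4.
A vs C: C wins 15–4.
A vs D: A wins 13–6.
B vs C: B wins 15–4.
B vs D: D wins 10–9.
C vs D: C wins 13–6.
No candidate beats all others: A beats D beats B beats A, a majority cycle.

No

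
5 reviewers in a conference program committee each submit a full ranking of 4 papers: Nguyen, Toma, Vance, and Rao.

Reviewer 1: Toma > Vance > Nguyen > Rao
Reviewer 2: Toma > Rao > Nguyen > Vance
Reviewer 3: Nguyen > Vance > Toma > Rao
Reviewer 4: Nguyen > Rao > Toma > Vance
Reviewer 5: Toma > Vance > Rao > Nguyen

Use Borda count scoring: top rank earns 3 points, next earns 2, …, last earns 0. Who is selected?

Toma

Borda scores:
  Nguyen: 1 + 1 + 3 + 3 + 0 = 8
  Toma: 3 + 3 + 1 + 1 + 3 = 11
  Vance: 2 + 0 + 2 + 0 + 2 = 6
  Rao: 0 + 2 + 0 + 2 + 1 = 5
Toma has the highest total.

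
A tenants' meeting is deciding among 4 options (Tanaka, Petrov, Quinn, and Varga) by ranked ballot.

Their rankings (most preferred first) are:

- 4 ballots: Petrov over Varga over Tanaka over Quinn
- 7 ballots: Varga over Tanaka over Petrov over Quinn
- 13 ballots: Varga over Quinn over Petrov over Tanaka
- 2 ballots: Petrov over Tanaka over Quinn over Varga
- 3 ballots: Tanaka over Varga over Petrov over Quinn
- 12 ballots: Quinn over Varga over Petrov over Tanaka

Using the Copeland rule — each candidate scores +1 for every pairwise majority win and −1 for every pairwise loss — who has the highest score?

Pairwise results:
  Tanaka vs Petrov: Petrov wins 31–10.
  Tanaka vs Quinn: Quinn wins 25–16.
  Tanaka vs Varga: Varga wins 36–5.
  Petrov vs Quinn: Quinn wins 25–16.
  Petrov vs Varga: Varga wins 35–6.
  Quinn vs Varga: Varga wins 27–14.
Copeland scores (wins − losses):
  Tanaka: 0 − 3 = -3
  Petrov: 1 − 2 = -1
  Quinn: 2 − 1 = 1
  Varga: 3 − 0 = 3
Varga has the best Copeland score.

Varga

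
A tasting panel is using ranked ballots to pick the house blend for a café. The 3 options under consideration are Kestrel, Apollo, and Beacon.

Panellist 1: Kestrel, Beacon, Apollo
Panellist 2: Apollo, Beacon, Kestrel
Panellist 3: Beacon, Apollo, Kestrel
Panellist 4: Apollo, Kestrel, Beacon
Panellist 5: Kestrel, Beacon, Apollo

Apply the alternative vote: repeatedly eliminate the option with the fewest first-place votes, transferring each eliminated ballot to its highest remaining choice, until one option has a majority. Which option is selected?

Round 1: Kestrel 2, Apollo 2, Beacon 1. Beacon has the fewest and is eliminated.
Round 2: Apollo 3, Kestrel 2. Apollo has a majority.

Apollo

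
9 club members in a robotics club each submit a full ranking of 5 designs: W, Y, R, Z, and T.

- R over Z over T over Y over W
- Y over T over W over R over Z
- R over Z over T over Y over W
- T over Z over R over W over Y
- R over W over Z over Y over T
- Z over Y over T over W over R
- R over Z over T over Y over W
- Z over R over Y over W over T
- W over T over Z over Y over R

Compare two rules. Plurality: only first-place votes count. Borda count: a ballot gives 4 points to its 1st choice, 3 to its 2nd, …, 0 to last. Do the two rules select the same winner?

Plurality first-place counts: W 1, Y 1, R 4, Z 2, T 1 → R.
Borda totals: W 12, Y 14, R 22, Z 24, T 18 → Z.
The two rules disagree: plurality picks R, Borda picks Z.

No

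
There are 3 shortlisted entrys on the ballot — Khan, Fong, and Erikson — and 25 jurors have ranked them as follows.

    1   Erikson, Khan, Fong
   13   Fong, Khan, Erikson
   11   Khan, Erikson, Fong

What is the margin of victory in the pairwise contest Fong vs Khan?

Ballots ranking Fong above Khan: 13.
Ballots ranking Khan above Fong: 1+11 = 12.
Fong wins 13–12, a margin of 1.

1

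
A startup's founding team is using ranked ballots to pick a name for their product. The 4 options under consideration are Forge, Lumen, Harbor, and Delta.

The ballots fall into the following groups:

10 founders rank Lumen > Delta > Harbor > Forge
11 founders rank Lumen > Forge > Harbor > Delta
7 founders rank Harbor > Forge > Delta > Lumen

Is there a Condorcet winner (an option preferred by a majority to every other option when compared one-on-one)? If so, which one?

Head-to-head results (28 voters total):
Forge vs Lumen: Lumen wins 21–7.
Forge vs Harbor: Harbor wins 17–11.
Forge vs Delta: Forge wins 18–10.
Lumen vs Harbor: Lumen wins 21–7.
Lumen vs Delta: Lumen wins 21–7.
Harbor vs Delta: Harbor wins 18–10.
Lumen beats each rival — Forge (21–7), Harbor (21–7), Delta (21–7) — so Lumen is the Condorcet winner.

Lumen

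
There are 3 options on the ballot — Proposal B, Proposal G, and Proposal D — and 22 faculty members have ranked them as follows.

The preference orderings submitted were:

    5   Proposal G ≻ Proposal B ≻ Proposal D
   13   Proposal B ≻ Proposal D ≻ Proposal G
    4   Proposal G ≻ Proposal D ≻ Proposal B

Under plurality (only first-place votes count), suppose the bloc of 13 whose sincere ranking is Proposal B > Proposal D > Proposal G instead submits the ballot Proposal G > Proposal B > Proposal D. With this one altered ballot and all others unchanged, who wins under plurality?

First-place totals with the altered ballot: Proposal B 0, Proposal G 22, Proposal D 0.
The switch changes the winner from Proposal B to Proposal G.

Proposal G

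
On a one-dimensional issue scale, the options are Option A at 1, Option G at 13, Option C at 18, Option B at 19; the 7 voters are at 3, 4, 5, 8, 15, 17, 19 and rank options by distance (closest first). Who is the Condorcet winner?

Option G

With single-peaked preferences on a line, the Condorcet winner is the candidate closest to the median voter.
The median voter (position 8) is closest to Option G at 13.
Check: Option G vs Option C — voters closer to Option G: 5 of 7.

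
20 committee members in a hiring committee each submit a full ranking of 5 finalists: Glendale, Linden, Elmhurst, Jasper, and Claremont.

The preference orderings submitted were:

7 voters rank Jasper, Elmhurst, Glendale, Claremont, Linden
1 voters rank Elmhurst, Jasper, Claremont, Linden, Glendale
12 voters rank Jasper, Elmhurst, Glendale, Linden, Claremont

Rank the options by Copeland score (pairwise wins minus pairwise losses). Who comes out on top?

Pairwise results:
  Glendale vs Linden: Glendale wins 19–1.
  Glendale vs Elmhurst: Elmhurst wins 20–0.
  Glendale vs Jasper: Jasper wins 20–0.
  Glendale vs Claremont: Glendale wins 19–1.
  Linden vs Elmhurst: Elmhurst wins 20–0.
  Linden vs Jasper: Jasper wins 20–0.
  Linden vs Claremont: Linden wins 12–8.
  Elmhurst vs Jasper: Jasper wins 19–1.
  Elmhurst vs Claremont: Elmhurst wins 20–0.
  Jasper vs Claremont: Jasper wins 20–0.
Copeland scores (wins − losses):
  Glendale: 2 − 2 = 0
  Linden: 1 − 3 = -2
  Elmhurst: 3 − 1 = 2
  Jasper: 4 − 0 = 4
  Claremont: 0 − 4 = -4
Jasper has the best Copeland score.

Jasper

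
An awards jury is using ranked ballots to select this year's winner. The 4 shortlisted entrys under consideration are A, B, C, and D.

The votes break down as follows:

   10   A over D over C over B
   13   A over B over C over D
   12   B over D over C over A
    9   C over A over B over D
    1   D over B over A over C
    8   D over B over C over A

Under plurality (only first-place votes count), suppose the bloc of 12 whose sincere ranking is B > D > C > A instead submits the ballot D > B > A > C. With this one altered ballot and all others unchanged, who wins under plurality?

First-place totals with the altered ballot: A 23, B 0, C 9, D 21.
The winner is unchanged: still A.

A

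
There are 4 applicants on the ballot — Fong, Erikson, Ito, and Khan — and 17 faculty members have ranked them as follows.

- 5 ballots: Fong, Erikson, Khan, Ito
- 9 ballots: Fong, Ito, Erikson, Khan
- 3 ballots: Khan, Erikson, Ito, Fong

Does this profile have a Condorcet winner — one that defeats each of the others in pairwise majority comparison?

Head-to-head results (17 voters total):
Fong vs Erikson: Fong wins 14–3.
Fong vs Ito: Fong wins 14–3.
Fong vs Khan: Fong wins 14–3.
Erikson vs Ito: Ito wins 9–8.
Erikson vs Khan: Erikson wins 14–3.
Ito vs Khan: Ito wins 9–8.
Fong beats each rival — Erikson (14–3), Ito (14–3), Khan (14–3) — so Fong is the Condorcet winner.

Yes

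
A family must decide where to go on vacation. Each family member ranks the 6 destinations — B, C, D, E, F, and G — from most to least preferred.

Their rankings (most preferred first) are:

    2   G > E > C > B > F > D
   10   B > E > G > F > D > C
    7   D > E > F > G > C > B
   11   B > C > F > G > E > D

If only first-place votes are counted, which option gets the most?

B

First-place vote totals:
  B: 21
  C: 0
  D: 7
  E: 0
  F: 0
  G: 2
B has the most first-place votes.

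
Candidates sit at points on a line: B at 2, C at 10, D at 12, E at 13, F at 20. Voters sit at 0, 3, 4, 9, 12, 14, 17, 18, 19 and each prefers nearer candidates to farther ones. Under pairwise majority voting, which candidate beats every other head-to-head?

D

With single-peaked preferences on a line, the Condorcet winner is the candidate closest to the median voter.
The median voter (position 12) is closest to D at 12.
Check: D vs B — voters closer to D: 6 of 9.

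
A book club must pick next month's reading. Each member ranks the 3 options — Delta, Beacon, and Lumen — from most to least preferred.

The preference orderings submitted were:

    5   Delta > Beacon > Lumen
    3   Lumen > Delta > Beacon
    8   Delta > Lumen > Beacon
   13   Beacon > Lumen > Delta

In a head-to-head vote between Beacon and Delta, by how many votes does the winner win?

Ballots ranking Beacon above Delta: 13.
Ballots ranking Delta above Beacon: 5+3+8 = 16.
Delta wins 16–13, a margin of 3.

3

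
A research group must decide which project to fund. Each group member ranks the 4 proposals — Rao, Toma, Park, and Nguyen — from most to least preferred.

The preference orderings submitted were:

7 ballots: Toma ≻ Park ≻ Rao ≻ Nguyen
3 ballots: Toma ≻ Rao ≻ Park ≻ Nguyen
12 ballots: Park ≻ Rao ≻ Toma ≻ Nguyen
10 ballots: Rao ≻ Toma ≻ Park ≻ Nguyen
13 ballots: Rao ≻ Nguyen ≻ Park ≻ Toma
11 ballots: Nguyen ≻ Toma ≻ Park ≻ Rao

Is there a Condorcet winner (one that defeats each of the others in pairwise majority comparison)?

No

Head-to-head results (56 voters total):
Rao vs Toma: Rao wins 35–21.
Rao vs Park: Park wins 30–26.
Rao vs Nguyen: Rao wins 45–11.
Toma vs Park: Toma wins 31–25.
Toma vs Nguyen: Toma wins 32–24.
Park vs Nguyen: Park wins 32–24.
No candidate beats all others: Rao beats Toma beats Park beats Rao, a majority cycle.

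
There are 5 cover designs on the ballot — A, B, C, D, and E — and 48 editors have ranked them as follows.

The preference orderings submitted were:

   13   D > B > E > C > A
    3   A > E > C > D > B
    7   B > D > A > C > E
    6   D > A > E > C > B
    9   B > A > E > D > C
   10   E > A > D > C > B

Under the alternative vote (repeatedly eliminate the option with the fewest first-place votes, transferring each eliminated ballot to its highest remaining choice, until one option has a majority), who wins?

D

Round 1: D 19, B 16, E 10, A 3, C 0. C has the fewest and is eliminated.
Round 2: D 19, B 16, E 10, A 3. A has the fewest and is eliminated.
Round 3: D 19, B 16, E 13. E has the fewest and is eliminated.
Round 4: D 32, B 16. D has a majority.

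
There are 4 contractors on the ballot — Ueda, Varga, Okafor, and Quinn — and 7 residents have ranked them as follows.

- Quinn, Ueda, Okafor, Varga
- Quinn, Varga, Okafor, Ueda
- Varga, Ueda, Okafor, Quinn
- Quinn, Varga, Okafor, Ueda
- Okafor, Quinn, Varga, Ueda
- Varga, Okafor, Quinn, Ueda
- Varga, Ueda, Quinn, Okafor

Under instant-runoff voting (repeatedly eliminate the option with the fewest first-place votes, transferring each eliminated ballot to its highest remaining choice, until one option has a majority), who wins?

Quinn

Round 1: Varga 3, Quinn 3, Okafor 1, Ueda 0. Ueda has the fewest and is eliminated.
Round 2: Varga 3, Quinn 3, Okafor 1. Okafor has the fewest and is eliminated.
Round 3: Quinn 4, Varga 3. Quinn has a majority.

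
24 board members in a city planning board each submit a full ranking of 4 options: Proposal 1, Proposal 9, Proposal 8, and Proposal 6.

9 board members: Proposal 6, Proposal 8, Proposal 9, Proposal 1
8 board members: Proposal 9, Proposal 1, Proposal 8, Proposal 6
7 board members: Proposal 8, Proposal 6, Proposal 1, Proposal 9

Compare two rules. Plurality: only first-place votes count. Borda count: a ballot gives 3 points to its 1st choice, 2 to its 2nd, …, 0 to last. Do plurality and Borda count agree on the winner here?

No

Plurality first-place counts: Proposal 1 0, Proposal 9 8, Proposal 8 7, Proposal 6 9 → Proposal 6.
Borda totals: Proposal 1 23, Proposal 9 33, Proposal 8 47, Proposal 6 41 → Proposal 8.
The two rules disagree: plurality picks Proposal 6, Borda picks Proposal 8.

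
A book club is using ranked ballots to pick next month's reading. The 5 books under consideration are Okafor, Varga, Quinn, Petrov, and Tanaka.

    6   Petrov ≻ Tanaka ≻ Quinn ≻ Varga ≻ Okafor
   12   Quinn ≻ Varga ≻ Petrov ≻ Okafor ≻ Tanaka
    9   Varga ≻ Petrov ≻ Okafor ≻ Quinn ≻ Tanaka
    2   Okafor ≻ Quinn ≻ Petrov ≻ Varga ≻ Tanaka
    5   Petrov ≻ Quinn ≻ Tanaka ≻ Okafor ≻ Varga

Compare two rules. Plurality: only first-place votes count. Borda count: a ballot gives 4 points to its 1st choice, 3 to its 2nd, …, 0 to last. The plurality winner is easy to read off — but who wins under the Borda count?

Plurality first-place counts: Okafor 2, Varga 9, Quinn 12, Petrov 11, Tanaka 0 → Quinn.
Borda totals: Okafor 43, Varga 80, Quinn 90, Petrov 99, Tanaka 28 → Petrov.

Petrov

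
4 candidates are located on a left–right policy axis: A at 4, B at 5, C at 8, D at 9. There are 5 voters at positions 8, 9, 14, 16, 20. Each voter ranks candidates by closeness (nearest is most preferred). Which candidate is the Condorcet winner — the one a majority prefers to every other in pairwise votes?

D

With single-peaked preferences on a line, the Condorcet winner is the candidate closest to the median voter.
The median voter (position 14) is closest to D at 9.
Check: D vs B — voters closer to D: 5 of 5.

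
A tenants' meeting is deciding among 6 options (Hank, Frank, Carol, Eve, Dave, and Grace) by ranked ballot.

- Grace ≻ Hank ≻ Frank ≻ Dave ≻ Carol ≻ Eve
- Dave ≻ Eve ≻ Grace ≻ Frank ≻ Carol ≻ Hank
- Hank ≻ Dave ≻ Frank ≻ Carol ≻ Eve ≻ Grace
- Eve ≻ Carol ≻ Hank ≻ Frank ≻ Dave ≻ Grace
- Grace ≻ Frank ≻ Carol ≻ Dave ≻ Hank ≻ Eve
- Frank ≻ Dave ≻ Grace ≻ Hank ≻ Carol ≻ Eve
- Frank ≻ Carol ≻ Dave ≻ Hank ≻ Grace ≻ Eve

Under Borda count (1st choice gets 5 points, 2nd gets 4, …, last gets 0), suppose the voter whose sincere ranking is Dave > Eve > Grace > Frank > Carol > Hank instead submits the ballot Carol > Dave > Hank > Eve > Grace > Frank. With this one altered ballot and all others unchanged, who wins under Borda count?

Borda totals with the altered ballot: Hank 20, Frank 22, Carol 20, Eve 8, Dave 20, Grace 15.
The winner is unchanged: still Frank.

Frank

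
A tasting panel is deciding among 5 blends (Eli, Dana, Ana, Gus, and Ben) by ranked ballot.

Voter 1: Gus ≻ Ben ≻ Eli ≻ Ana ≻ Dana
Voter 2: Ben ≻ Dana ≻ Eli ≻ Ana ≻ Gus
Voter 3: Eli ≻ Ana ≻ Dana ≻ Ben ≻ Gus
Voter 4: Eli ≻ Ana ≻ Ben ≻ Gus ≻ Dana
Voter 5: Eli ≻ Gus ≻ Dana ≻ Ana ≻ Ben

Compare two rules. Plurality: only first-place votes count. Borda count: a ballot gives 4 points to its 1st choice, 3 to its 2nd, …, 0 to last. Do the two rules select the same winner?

Plurality first-place counts: Eli 3, Dana 0, Ana 0, Gus 1, Ben 1 → Eli.
Borda totals: Eli 16, Dana 7, Ana 9, Gus 8, Ben 10 → Eli.
The two rules agree on Eli.

Yes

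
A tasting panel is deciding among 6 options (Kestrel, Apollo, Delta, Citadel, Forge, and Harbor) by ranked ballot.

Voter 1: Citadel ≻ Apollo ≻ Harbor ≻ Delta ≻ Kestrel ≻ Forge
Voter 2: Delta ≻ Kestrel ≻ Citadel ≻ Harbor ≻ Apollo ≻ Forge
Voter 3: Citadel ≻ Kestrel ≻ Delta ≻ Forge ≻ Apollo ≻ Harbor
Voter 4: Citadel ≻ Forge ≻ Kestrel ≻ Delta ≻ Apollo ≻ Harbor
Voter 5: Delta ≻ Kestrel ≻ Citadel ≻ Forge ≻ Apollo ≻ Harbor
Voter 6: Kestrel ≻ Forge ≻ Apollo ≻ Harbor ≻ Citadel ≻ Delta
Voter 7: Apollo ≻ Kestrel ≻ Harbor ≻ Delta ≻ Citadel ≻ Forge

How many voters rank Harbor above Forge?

Ballots ranking Harbor above Forge: 3.
Ballots ranking Forge above Harbor: 4.
So 3 of 7 voters prefer Harbor to Forge.

3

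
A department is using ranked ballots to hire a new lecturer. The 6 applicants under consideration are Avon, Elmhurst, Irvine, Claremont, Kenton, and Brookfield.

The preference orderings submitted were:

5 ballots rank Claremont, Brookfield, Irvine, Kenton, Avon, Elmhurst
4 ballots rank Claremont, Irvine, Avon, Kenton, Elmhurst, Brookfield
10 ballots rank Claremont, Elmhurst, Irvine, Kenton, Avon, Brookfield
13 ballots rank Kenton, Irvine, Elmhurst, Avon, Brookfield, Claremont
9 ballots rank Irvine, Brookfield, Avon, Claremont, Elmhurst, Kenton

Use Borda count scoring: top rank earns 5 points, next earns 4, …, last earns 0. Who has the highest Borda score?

Irvine

Borda scores:
  Avon: 5·1 + 4·3 + 10·1 + 13·2 + 9·3 = 80
  Elmhurst: 5·0 + 4·1 + 10·4 + 13·3 + 9·1 = 92
  Irvine: 5·3 + 4·4 + 10·3 + 13·4 + 9·5 = 158
  Claremont: 5·5 + 4·5 + 10·5 + 13·0 + 9·2 = 113
  Kenton: 5·2 + 4·2 + 10·2 + 13·5 + 9·0 = 103
  Brookfield: 5·4 + 4·0 + 10·0 + 13·1 + 9·4 = 69
Irvine has the highest total.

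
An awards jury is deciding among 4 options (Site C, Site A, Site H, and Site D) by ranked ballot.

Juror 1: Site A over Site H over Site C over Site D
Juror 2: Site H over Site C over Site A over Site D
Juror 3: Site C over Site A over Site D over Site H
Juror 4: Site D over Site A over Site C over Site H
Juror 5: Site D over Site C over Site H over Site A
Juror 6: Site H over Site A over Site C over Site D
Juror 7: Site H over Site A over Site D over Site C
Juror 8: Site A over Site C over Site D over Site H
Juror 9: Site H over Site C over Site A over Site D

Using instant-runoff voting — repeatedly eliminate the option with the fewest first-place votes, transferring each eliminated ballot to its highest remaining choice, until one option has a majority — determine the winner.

Round 1: Site H 4, Site A 2, Site D 2, Site C 1. Site C has the fewest and is eliminated.
Round 2: Site H 4, Site A 3, Site D 2. Site D has the fewest and is eliminated.
Round 3: Site H 5, Site A 4. Site H has a majority.

Site H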